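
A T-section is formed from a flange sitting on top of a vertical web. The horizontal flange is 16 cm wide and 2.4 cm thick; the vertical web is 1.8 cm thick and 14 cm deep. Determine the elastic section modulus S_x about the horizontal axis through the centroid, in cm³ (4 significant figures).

Break the section into simple shapes (no overlaps), measuring from the bottom-left corner of the bounding box.
Flange: 16 × 2.4, A = 38.4 cm², y = 15.2 cm, Ī = 18.432 cm⁴.
Web: 1.8 × 14, A = 25.2 cm², y = 7 cm, Ī = 411.6 cm⁴.
Centroid: ȳ = ΣA·y / ΣA = 11.9509 cm.
Transfer each piece to the horizontal axis through the centroid using Ī + A·d² with d = y − 11.9509:
  flange: d = 3.24906 cm → contributes +423.797 cm⁴
  web: d = -4.95094 cm → contributes +1029.3 cm⁴
Total I = 1453.09 cm⁴.
Extreme fibre distance c = 11.9509 cm; S = I/c = 121.588 cm³.

S_x ≈ 121.6 cm³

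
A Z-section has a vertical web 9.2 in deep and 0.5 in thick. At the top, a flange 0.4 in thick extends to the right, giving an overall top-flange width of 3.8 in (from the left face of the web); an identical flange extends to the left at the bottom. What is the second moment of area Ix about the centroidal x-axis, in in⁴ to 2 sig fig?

Ix ≈ 84 in⁴

Treat the section as a set of non-overlapping primitives; coordinates are from the bounding-box lower-left.
Web: 0.5 × 9.2, A = 4.6 in², y = 4.6 in, Ī = 32.45 in⁴.
Top flange (beyond web): 3.3 × 0.4, A = 1.32 in², y = 9 in, Ī = 0.0176 in⁴.
Bottom flange (beyond web): 3.3 × 0.4, A = 1.32 in², y = 0.2 in, Ī = 0.0176 in⁴.
Centroid: ȳ = ΣA·y / ΣA = 4.6 in.
Transfer each piece to the centroidal x-axis using Ī + A·d² with d = y − 4.6:
  web: d = 0 in → contributes +32.45 in⁴
  top flange (beyond web): d = 4.4 in → contributes +25.57 in⁴
  bottom flange (beyond web): d = -4.4 in → contributes +25.57 in⁴
Total I = 83.59 in⁴.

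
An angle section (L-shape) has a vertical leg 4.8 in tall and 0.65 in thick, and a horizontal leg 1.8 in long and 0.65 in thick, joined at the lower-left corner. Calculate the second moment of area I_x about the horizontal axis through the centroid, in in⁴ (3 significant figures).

I_x ≈ 8.61 in⁴

Split into non-overlapping primitives; take the origin at the lower-left of the bounding box.
Vertical leg: 0.65 × 4.8, A = 3.12 in², y = 2.4 in, Ī = 5.9904 in⁴.
Horizontal leg (remainder): 1.15 × 0.65, A = 0.7475 in², y = 0.325 in, Ī = 0.026318 in⁴.
Centroid: ȳ = ΣA·y / ΣA = 1.9989 in.
Transfer each piece to the horizontal axis through the centroid using Ī + A·d² with d = y − 1.9989:
  vertical leg: d = 0.40105 in → contributes +6.4922 in⁴
  horizontal leg (remainder): d = -1.6739 in → contributes +2.1209 in⁴
Total I = 8.6131 in⁴.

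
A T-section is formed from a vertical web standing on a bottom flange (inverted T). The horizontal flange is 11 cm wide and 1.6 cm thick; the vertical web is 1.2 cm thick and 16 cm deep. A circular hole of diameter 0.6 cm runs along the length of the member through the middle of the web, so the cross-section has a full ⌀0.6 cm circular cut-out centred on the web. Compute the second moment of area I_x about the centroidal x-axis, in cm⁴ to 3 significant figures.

Treat the section as a set of non-overlapping primitives; coordinates are from the bounding-box lower-left.
Flange: 11 × 1.6, A = 17.6 cm², y = 0.8 cm, Ī = 3.7547 cm⁴.
Web: 1.2 × 16, A = 19.2 cm², y = 9.6 cm, Ī = 409.6 cm⁴.
Hole (subtracted): ⌀0.6, A = 0.28274 cm², y = 9.6 cm, Ī = 0.0063617 cm⁴.
Centroid: ȳ = ΣA·y / ΣA = 5.3587 cm.
Transfer each piece to the centroidal x-axis using Ī + A·d² with d = y − 5.3587:
  flange: d = -4.5587 cm → contributes +369.52 cm⁴
  web: d = 4.2413 cm → contributes +754.98 cm⁴
  hole: d = 4.2413 cm → contributes −5.0925 cm⁴
Total I = 1119.4 cm⁴.

I_x ≈ 1120 cm⁴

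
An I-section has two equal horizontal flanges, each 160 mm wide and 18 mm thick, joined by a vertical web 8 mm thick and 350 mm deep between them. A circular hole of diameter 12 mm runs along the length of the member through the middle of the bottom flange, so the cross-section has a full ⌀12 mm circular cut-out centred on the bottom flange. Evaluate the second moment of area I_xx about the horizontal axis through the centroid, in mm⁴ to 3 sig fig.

I_xx ≈ 2.20 × 10⁸ mm⁴

Decompose the section into non-overlapping parts with the origin at the bottom-left of its bounding rectangle.
Bottom flange: 160 × 18, A = 2 880 mm², y = 9 mm, Ī = 77 760 mm⁴.
Web: 8 × 350, A = 2 800 mm², y = 193 mm, Ī = 28 583 333 mm⁴.
Top flange: 160 × 18, A = 2 880 mm², y = 377 mm, Ī = 77 760 mm⁴.
Hole (subtracted): ⌀12, A = 113.1 mm², y = 9 mm, Ī = 1017.9 mm⁴.
Centroid: ȳ = ΣA·y / ΣA = 195.46 mm.
Transfer each piece to the horizontal axis through the centroid using Ī + A·d² with d = y − 195.46:
  bottom flange: d = -186.46 mm → contributes +100 211 557 mm⁴
  web: d = -2.4636 mm → contributes +28 600 328 mm⁴
  top flange: d = 181.54 mm → contributes +94 989 483 mm⁴
  hole: d = -186.46 mm → contributes −3 933 263 mm⁴
Total I = 219 868 104 mm⁴.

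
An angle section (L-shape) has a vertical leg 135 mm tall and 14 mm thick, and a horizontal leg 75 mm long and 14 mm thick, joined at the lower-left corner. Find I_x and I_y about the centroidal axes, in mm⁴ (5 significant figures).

Decompose the section into non-overlapping parts with the origin at the bottom-left of its bounding rectangle.
Vertical leg: 14 × 135, A = 1 890 mm², y = 67.5 mm, Ī = 2 870 438 mm⁴.
Horizontal leg (remainder): 61 × 14, A = 854 mm², y = 7 mm, Ī = 13948.67 mm⁴.
Centroid: ȳ = ΣA·y / ΣA = 48.67092 mm.
Transfer each piece to the centroidal x-axis using Ī + A·d² with d = y − 48.67092:
  vertical leg: d = 18.82908 mm → contributes +3 540 507 mm⁴
  horizontal leg (remainder): d = -41.67092 mm → contributes +1 496 890 mm⁴
Total I = 5 037 398 mm⁴.
For the y-axis: x̄ = 18.67092 mm.
Repeating about the centroidal y-axis gives I_y = 1 122 858 mm⁴.

I_x ≈ 5.0374 × 10⁶ mm⁴, I_y ≈ 1.1229 × 10⁶ mm⁴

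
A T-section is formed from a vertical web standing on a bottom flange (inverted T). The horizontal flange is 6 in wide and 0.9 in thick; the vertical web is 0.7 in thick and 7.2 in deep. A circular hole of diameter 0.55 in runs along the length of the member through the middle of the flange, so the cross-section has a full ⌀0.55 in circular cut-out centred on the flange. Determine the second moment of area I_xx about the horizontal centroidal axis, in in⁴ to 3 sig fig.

I_xx ≈ 64.0 in⁴

Break the section into simple shapes (no overlaps), measuring from the bottom-left corner of the bounding box.
Flange: 6 × 0.9, A = 5.4 in², y = 0.45 in, Ī = 0.3645 in⁴.
Web: 0.7 × 7.2, A = 5.04 in², y = 4.5 in, Ī = 21.773 in⁴.
Hole (subtracted): ⌀0.55, A = 0.23758 in², y = 0.45 in, Ī = 0.0044918 in⁴.
Centroid: ȳ = ΣA·y / ΣA = 2.4507 in.
Transfer each piece to the horizontal centroidal axis using Ī + A·d² with d = y − 2.4507:
  flange: d = -2.0007 in → contributes +21.98 in⁴
  web: d = 2.0493 in → contributes +42.939 in⁴
  hole: d = -2.0007 in → contributes −0.95549 in⁴
Total I = 63.963 in⁴.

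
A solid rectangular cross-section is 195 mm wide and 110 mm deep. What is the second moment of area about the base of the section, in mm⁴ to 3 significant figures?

The section: 195 × 110, A = 21 450 mm², y = 55 mm, Ī = 21 628 750 mm⁴.
Transfer it to a horizontal axis along the bottom face using Ī + A·d² with d = y − 0:
  the section: d = 55 mm → contributes +86 515 000 mm⁴
Total I = 86 515 000 mm⁴.

I_base ≈ 8.65 × 10⁷ mm⁴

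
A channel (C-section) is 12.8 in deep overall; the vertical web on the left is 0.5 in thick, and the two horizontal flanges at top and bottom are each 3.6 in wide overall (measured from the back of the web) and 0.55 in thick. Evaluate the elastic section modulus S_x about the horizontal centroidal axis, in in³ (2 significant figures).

S_x ≈ 34 in³

Split into non-overlapping primitives; take the origin at the lower-left of the bounding box.
Web: 0.5 × 12.8, A = 6.4 in², y = 6.4 in, Ī = 87.38 in⁴.
Top flange (beyond web): 3.1 × 0.55, A = 1.705 in², y = 12.53 in, Ī = 0.04298 in⁴.
Bottom flange (beyond web): 3.1 × 0.55, A = 1.705 in², y = 0.275 in, Ī = 0.04298 in⁴.
By symmetry the centroid is at mid-height, ȳ = 6.4 in.
Transfer each piece to the horizontal centroidal axis using Ī + A·d² with d = y − 6.4:
  web: d = 0 in → contributes +87.38 in⁴
  top flange (beyond web): d = 6.125 in → contributes +64.01 in⁴
  bottom flange (beyond web): d = -6.125 in → contributes +64.01 in⁴
Total I = 215.4 in⁴.
Extreme fibre distance c = 6.4 in; S = I/c = 33.66 in³.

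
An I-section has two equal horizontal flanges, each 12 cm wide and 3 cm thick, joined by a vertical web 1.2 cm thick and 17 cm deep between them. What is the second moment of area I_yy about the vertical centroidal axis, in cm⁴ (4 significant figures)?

I_yy ≈ 866.4 cm⁴

Decompose the section into non-overlapping parts with the origin at the bottom-left of its bounding rectangle.
Bottom flange: 12 × 3, A = 36 cm², x = 6 cm, Ī = 432 cm⁴.
Web: 1.2 × 17, A = 20.4 cm², x = 6 cm, Ī = 2.448 cm⁴.
Top flange: 12 × 3, A = 36 cm², x = 6 cm, Ī = 432 cm⁴.
By symmetry the centroid is at mid-width, x̄ = 6 cm.
All pieces are centred on the vertical centroidal axis, so I = ΣĪ = 866.448 cm⁴.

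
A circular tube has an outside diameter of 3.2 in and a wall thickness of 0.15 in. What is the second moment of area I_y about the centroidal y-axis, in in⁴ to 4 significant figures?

I_y ≈ 1.675 in⁴

Decompose the section into non-overlapping parts with the origin at the bottom-left of its bounding rectangle.
Outer circle: ⌀3.2, A = 8.04248 in², x = 1.6 in, Ī = 5.14719 in⁴.
Bore (subtracted): ⌀2.9, A = 6.6052 in², x = 1.6 in, Ī = 3.47186 in⁴.
By symmetry the centroid is at mid-width, x̄ = 1.6 in.
All pieces are centred on the centroidal y-axis, so I = ΣĪ (holes subtracted) = 1.67533 in⁴.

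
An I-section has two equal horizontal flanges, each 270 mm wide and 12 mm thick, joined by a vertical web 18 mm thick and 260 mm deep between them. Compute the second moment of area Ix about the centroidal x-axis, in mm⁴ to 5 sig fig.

Ix ≈ 1.4630 × 10⁸ mm⁴

Break the section into simple shapes (no overlaps), measuring from the bottom-left corner of the bounding box.
Bottom flange: 270 × 12, A = 3 240 mm², y = 6 mm, Ī = 38 880 mm⁴.
Web: 18 × 260, A = 4 680 mm², y = 142 mm, Ī = 26 364 000 mm⁴.
Top flange: 270 × 12, A = 3 240 mm², y = 278 mm, Ī = 38 880 mm⁴.
By symmetry the centroid is at mid-height, ȳ = 142 mm.
Transfer each piece to the centroidal x-axis using Ī + A·d² with d = y − 142:
  bottom flange: d = -136 mm → contributes +59 965 920 mm⁴
  web: d = 0 mm → contributes +26 364 000 mm⁴
  top flange: d = 136 mm → contributes +59 965 920 mm⁴
Total I = 146 295 840 mm⁴.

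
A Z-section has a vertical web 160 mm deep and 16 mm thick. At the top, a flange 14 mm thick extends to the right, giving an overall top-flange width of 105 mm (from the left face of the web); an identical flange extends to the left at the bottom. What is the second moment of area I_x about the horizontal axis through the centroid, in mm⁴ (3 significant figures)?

I_x ≈ 1.88 × 10⁷ mm⁴

Decompose the section into non-overlapping parts with the origin at the bottom-left of its bounding rectangle.
Web: 16 × 160, A = 2 560 mm², y = 80 mm, Ī = 5 461 333 mm⁴.
Top flange (beyond web): 89 × 14, A = 1 246 mm², y = 153 mm, Ī = 20 351 mm⁴.
Bottom flange (beyond web): 89 × 14, A = 1 246 mm², y = 7 mm, Ī = 20 351 mm⁴.
Centroid: ȳ = ΣA·y / ΣA = 80 mm.
Transfer each piece to the horizontal axis through the centroid using Ī + A·d² with d = y − 80:
  web: d = 0 mm → contributes +5 461 333 mm⁴
  top flange (beyond web): d = 73 mm → contributes +6 660 285 mm⁴
  bottom flange (beyond web): d = -73 mm → contributes +6 660 285 mm⁴
Total I = 18 781 904 mm⁴.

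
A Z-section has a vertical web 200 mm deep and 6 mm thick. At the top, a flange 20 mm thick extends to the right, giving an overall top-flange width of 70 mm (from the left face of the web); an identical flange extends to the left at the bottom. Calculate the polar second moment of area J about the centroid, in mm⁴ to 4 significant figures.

Treat the section as a set of non-overlapping primitives; coordinates are from the bounding-box lower-left.
Web: 6 × 200, A = 1 200 mm², y = 100 mm, Ī = 4 000 000 mm⁴.
Top flange (beyond web): 64 × 20, A = 1 280 mm², y = 190 mm, Ī = 42666.7 mm⁴.
Bottom flange (beyond web): 64 × 20, A = 1 280 mm², y = 10 mm, Ī = 42666.7 mm⁴.
Centroid: ȳ = ΣA·y / ΣA = 100 mm.
Transfer each piece to the centroidal x-axis using Ī + A·d² with d = y − 100:
  web: d = 0 mm → contributes +4 000 000 mm⁴
  top flange (beyond web): d = 90 mm → contributes +10 410 667 mm⁴
  bottom flange (beyond web): d = -90 mm → contributes +10 410 667 mm⁴
Total I = 24 821 333 mm⁴.
For the y-axis: x̄ = 67 mm.
Repeating about the centroidal y-axis gives I_y = 4 013 413 mm⁴.
Polar second moment: J = I_x + I_y = 28 834 747 mm⁴.

J ≈ 2.883 × 10⁷ mm⁴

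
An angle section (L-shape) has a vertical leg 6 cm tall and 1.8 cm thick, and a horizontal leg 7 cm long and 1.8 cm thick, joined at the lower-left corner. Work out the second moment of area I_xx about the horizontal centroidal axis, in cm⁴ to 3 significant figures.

Split into non-overlapping primitives; take the origin at the lower-left of the bounding box.
Vertical leg: 1.8 × 6, A = 10.8 cm², y = 3 cm, Ī = 32.4 cm⁴.
Horizontal leg (remainder): 5.2 × 1.8, A = 9.36 cm², y = 0.9 cm, Ī = 2.5272 cm⁴.
Centroid: ȳ = ΣA·y / ΣA = 2.025 cm.
Transfer each piece to the horizontal centroidal axis using Ī + A·d² with d = y − 2.025:
  vertical leg: d = 0.975 cm → contributes +42.667 cm⁴
  horizontal leg (remainder): d = -1.125 cm → contributes +14.373 cm⁴
Total I = 57.04 cm⁴.

I_xx ≈ 57.0 cm⁴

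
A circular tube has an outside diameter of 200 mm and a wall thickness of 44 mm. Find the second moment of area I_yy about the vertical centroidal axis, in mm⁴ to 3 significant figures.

Treat the section as a set of non-overlapping primitives; coordinates are from the bounding-box lower-left.
Outer circle: ⌀200, A = 31 416 mm², x = 100 mm, Ī = 78 539 816 mm⁴.
Bore (subtracted): ⌀112, A = 9 852 mm², x = 100 mm, Ī = 7 723 995 mm⁴.
By symmetry the centroid is at mid-width, x̄ = 100 mm.
All pieces are centred on the vertical centroidal axis, so I = ΣĪ (holes subtracted) = 70 815 821 mm⁴.

I_yy ≈ 7.08 × 10⁷ mm⁴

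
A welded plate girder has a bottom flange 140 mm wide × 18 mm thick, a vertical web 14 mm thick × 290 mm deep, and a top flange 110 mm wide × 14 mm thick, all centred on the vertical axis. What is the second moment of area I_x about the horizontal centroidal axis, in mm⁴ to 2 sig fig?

Decompose the section into non-overlapping parts with the origin at the bottom-left of its bounding rectangle.
Bottom plate: 140 × 18, A = 2 520 mm², y = 9 mm, Ī = 68 040 mm⁴.
Web plate: 14 × 290, A = 4 060 mm², y = 163 mm, Ī = 28 453 833 mm⁴.
Top plate: 110 × 14, A = 1 540 mm², y = 315 mm, Ī = 25 153 mm⁴.
Centroid: ȳ = ΣA·y / ΣA = 144 mm.
Transfer each piece to the horizontal centroidal axis using Ī + A·d² with d = y − 144:
  bottom plate: d = -135 mm → contributes +46 018 505 mm⁴
  web plate: d = 18.97 mm → contributes +29 914 178 mm⁴
  top plate: d = 171 mm → contributes +45 038 134 mm⁴
Total I = 120 970 817 mm⁴.

I_x ≈ 1.2 × 10⁸ mm⁴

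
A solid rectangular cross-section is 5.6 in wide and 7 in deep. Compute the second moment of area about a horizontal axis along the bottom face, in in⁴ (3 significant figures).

The section: 5.6 × 7, A = 39.2 in², y = 3.5 in, Ī = 160.07 in⁴.
Transfer it to a horizontal axis along the bottom face using Ī + A·d² with d = y − 0:
  the section: d = 3.5 in → contributes +640.27 in⁴
Total I = 640.27 in⁴.

I_base ≈ 640 in⁴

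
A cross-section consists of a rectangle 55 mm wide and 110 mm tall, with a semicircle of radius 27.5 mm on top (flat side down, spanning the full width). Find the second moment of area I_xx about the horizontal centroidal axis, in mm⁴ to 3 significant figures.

Treat the section as a set of non-overlapping primitives; coordinates are from the bounding-box lower-left.
Rectangular body: 55 × 110, A = 6 050 mm², y = 55 mm, Ī = 6 100 417 mm⁴.
Semicircular cap: semicircle r = 27.5, A = 1187.9 mm², y = 121.67 mm, Ī = 62 772 mm⁴.
Centroid: ȳ = ΣA·y / ΣA = 65.942 mm.
Transfer each piece to the horizontal centroidal axis using Ī + A·d² with d = y − 65.942:
  rectangular body: d = -10.942 mm → contributes +6 824 815 mm⁴
  semicircular cap: d = 55.729 mm → contributes +3 752 104 mm⁴
Total I = 10 576 919 mm⁴.

I_xx ≈ 1.06 × 10⁷ mm⁴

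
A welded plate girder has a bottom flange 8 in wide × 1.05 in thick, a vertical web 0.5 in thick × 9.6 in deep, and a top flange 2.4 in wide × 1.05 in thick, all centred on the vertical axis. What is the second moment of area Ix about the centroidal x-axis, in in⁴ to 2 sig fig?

Treat the section as a set of non-overlapping primitives; coordinates are from the bounding-box lower-left.
Bottom plate: 8 × 1.05, A = 8.4 in², y = 0.525 in, Ī = 0.7718 in⁴.
Web plate: 0.5 × 9.6, A = 4.8 in², y = 5.85 in, Ī = 36.86 in⁴.
Top plate: 2.4 × 1.05, A = 2.52 in², y = 11.18 in, Ī = 0.2315 in⁴.
Centroid: ȳ = ΣA·y / ΣA = 3.858 in.
Transfer each piece to the centroidal x-axis using Ī + A·d² with d = y − 3.858:
  bottom plate: d = -3.333 in → contributes +94.1 in⁴
  web plate: d = 1.992 in → contributes +55.91 in⁴
  top plate: d = 7.317 in → contributes +135.1 in⁴
Total I = 285.1 in⁴.

Ix ≈ 290 in⁴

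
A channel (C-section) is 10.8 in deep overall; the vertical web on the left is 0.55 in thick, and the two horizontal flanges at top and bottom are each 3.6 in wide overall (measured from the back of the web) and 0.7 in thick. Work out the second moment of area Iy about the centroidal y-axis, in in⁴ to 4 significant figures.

Iy ≈ 11.51 in⁴

Split into non-overlapping primitives; take the origin at the lower-left of the bounding box.
Web: 0.55 × 10.8, A = 5.94 in², x = 0.275 in, Ī = 0.149738 in⁴.
Top flange (beyond web): 3.05 × 0.7, A = 2.135 in², x = 2.075 in, Ī = 1.65507 in⁴.
Bottom flange (beyond web): 3.05 × 0.7, A = 2.135 in², x = 2.075 in, Ī = 1.65507 in⁴.
Centroid: x̄ = ΣA·x / ΣA = 1.02779 in.
Transfer each piece to the centroidal y-axis using Ī + A·d² with d = x − 1.02779:
  web: d = -0.752791 in → contributes +3.5159 in⁴
  top flange (beyond web): d = 1.04721 in → contributes +3.99641 in⁴
  bottom flange (beyond web): d = 1.04721 in → contributes +3.99641 in⁴
Total I = 11.5087 in⁴.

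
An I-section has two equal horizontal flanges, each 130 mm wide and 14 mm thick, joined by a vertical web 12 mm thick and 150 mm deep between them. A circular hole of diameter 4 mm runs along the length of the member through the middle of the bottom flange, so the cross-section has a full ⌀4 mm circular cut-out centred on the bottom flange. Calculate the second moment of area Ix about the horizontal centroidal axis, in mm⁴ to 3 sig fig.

Ix ≈ 2.78 × 10⁷ mm⁴

Treat the section as a set of non-overlapping primitives; coordinates are from the bounding-box lower-left.
Bottom flange: 130 × 14, A = 1 820 mm², y = 7 mm, Ī = 29 727 mm⁴.
Web: 12 × 150, A = 1 800 mm², y = 89 mm, Ī = 3 375 000 mm⁴.
Top flange: 130 × 14, A = 1 820 mm², y = 171 mm, Ī = 29 727 mm⁴.
Hole (subtracted): ⌀4, A = 12.566 mm², y = 7 mm, Ī = 12.566 mm⁴.
Centroid: ȳ = ΣA·y / ΣA = 89.19 mm.
Transfer each piece to the horizontal centroidal axis using Ī + A·d² with d = y − 89.19:
  bottom flange: d = -82.19 mm → contributes +12 324 141 mm⁴
  web: d = -0.18986 mm → contributes +3 375 065 mm⁴
  top flange: d = 81.81 mm → contributes +12 210 803 mm⁴
  hole: d = -82.19 mm → contributes −84 901 mm⁴
Total I = 27 825 109 mm⁴.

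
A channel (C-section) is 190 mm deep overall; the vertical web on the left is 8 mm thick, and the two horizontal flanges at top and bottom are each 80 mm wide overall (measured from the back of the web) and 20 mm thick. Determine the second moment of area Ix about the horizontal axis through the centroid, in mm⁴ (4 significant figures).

Decompose the section into non-overlapping parts with the origin at the bottom-left of its bounding rectangle.
Web: 8 × 190, A = 1 520 mm², y = 95 mm, Ī = 4 572 667 mm⁴.
Top flange (beyond web): 72 × 20, A = 1 440 mm², y = 180 mm, Ī = 48 000 mm⁴.
Bottom flange (beyond web): 72 × 20, A = 1 440 mm², y = 10 mm, Ī = 48 000 mm⁴.
By symmetry the centroid is at mid-height, ȳ = 95 mm.
Transfer each piece to the horizontal axis through the centroid using Ī + A·d² with d = y − 95:
  web: d = 0 mm → contributes +4 572 667 mm⁴
  top flange (beyond web): d = 85 mm → contributes +10 452 000 mm⁴
  bottom flange (beyond web): d = -85 mm → contributes +10 452 000 mm⁴
Total I = 25 476 667 mm⁴.

Ix ≈ 2.548 × 10⁷ mm⁴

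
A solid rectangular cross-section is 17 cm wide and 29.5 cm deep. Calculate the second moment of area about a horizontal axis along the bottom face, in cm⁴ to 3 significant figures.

The section: 17 × 29.5, A = 501.5 cm², y = 14.75 cm, Ī = 36 369 cm⁴.
Transfer it to a horizontal axis along the bottom face using Ī + A·d² with d = y − 0:
  the section: d = 14.75 cm → contributes +145 477 cm⁴
Total I = 145 477 cm⁴.

I_base ≈ 1.45 × 10⁵ cm⁴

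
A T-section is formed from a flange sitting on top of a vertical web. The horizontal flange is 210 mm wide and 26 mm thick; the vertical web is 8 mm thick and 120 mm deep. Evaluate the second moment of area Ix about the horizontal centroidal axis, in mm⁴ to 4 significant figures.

Ix ≈ 5.810 × 10⁶ mm⁴

Split into non-overlapping primitives; take the origin at the lower-left of the bounding box.
Flange: 210 × 26, A = 5 460 mm², y = 133 mm, Ī = 307 580 mm⁴.
Web: 8 × 120, A = 960 mm², y = 60 mm, Ī = 1 152 000 mm⁴.
Centroid: ȳ = ΣA·y / ΣA = 122.084 mm.
Transfer each piece to the horizontal centroidal axis using Ī + A·d² with d = y − 122.084:
  flange: d = 10.9159 mm → contributes +958 175 mm⁴
  web: d = -62.0841 mm → contributes +4 852 260 mm⁴
Total I = 5 810 435 mm⁴.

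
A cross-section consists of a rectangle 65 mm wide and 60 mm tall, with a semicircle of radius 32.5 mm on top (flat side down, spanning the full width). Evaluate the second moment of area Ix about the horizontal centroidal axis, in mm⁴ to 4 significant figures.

Split into non-overlapping primitives; take the origin at the lower-left of the bounding box.
Rectangular body: 65 × 60, A = 3 900 mm², y = 30 mm, Ī = 1 170 000 mm⁴.
Semicircular cap: semicircle r = 32.5, A = 1659.15 mm², y = 73.7934 mm, Ī = 122 452 mm⁴.
Centroid: ȳ = ΣA·y / ΣA = 43.0703 mm.
Transfer each piece to the horizontal centroidal axis using Ī + A·d² with d = y − 43.0703:
  rectangular body: d = -13.0703 mm → contributes +1 836 252 mm⁴
  semicircular cap: d = 30.7231 mm → contributes +1 688 541 mm⁴
Total I = 3 524 792 mm⁴.

Ix ≈ 3.525 × 10⁶ mm⁴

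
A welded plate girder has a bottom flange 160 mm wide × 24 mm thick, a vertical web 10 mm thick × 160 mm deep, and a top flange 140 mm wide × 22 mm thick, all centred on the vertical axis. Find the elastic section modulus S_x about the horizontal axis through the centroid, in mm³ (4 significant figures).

Treat the section as a set of non-overlapping primitives; coordinates are from the bounding-box lower-left.
Bottom plate: 160 × 24, A = 3 840 mm², y = 12 mm, Ī = 184 320 mm⁴.
Web plate: 10 × 160, A = 1 600 mm², y = 104 mm, Ī = 3 413 333 mm⁴.
Top plate: 140 × 22, A = 3 080 mm², y = 195 mm, Ī = 124 227 mm⁴.
Centroid: ȳ = ΣA·y / ΣA = 95.4319 mm.
Transfer each piece to the horizontal axis through the centroid using Ī + A·d² with d = y − 95.4319:
  bottom plate: d = -83.4319 mm → contributes +26 914 123 mm⁴
  web plate: d = 8.56808 mm → contributes +3 530 792 mm⁴
  top plate: d = 99.5681 mm → contributes +30 658 736 mm⁴
Total I = 61 103 651 mm⁴.
Extreme fibre distance c = 110.568 mm; S = I/c = 552 634 mm³.

S_x ≈ 5.526 × 10⁵ mm³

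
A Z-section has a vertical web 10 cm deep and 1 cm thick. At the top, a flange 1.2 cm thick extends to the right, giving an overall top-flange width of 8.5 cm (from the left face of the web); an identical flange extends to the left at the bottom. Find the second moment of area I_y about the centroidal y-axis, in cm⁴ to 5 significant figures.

Decompose the section into non-overlapping parts with the origin at the bottom-left of its bounding rectangle.
Web: 1 × 10, A = 10 cm², x = 8 cm, Ī = 0.8333333 cm⁴.
Top flange (beyond web): 7.5 × 1.2, A = 9 cm², x = 12.25 cm, Ī = 42.1875 cm⁴.
Bottom flange (beyond web): 7.5 × 1.2, A = 9 cm², x = 3.75 cm, Ī = 42.1875 cm⁴.
Centroid: x̄ = ΣA·x / ΣA = 8 cm.
Transfer each piece to the centroidal y-axis using Ī + A·d² with d = x − 8:
  web: d = 0 cm → contributes +0.8333333 cm⁴
  top flange (beyond web): d = 4.25 cm → contributes +204.75 cm⁴
  bottom flange (beyond web): d = -4.25 cm → contributes +204.75 cm⁴
Total I = 410.3333 cm⁴.

I_y ≈ 410.33 cm⁴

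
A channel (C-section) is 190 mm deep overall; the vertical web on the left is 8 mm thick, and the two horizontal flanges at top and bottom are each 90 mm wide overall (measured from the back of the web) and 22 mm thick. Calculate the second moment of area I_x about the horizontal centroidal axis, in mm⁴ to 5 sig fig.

Treat the section as a set of non-overlapping primitives; coordinates are from the bounding-box lower-left.
Web: 8 × 190, A = 1 520 mm², y = 95 mm, Ī = 4 572 667 mm⁴.
Top flange (beyond web): 82 × 22, A = 1 804 mm², y = 179 mm, Ī = 72761.33 mm⁴.
Bottom flange (beyond web): 82 × 22, A = 1 804 mm², y = 11 mm, Ī = 72761.33 mm⁴.
By symmetry the centroid is at mid-height, ȳ = 95 mm.
Transfer each piece to the horizontal centroidal axis using Ī + A·d² with d = y − 95:
  web: d = 0 mm → contributes +4 572 667 mm⁴
  top flange (beyond web): d = 84 mm → contributes +12 801 785 mm⁴
  bottom flange (beyond web): d = -84 mm → contributes +12 801 785 mm⁴
Total I = 30 176 237 mm⁴.

I_x ≈ 3.0176 × 10⁷ mm⁴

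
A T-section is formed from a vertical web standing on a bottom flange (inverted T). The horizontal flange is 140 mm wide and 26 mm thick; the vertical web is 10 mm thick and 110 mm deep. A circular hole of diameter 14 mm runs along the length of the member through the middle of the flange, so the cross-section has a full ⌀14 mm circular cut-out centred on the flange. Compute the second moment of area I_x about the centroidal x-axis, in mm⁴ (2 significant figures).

I_x ≈ 5.2 × 10⁶ mm⁴

Break the section into simple shapes (no overlaps), measuring from the bottom-left corner of the bounding box.
Flange: 140 × 26, A = 3 640 mm², y = 13 mm, Ī = 205 053 mm⁴.
Web: 10 × 110, A = 1 100 mm², y = 81 mm, Ī = 1 109 167 mm⁴.
Hole (subtracted): ⌀14, A = 153.9 mm², y = 13 mm, Ī = 1 886 mm⁴.
Centroid: ȳ = ΣA·y / ΣA = 29.31 mm.
Transfer each piece to the centroidal x-axis using Ī + A·d² with d = y − 29.31:
  flange: d = -16.31 mm → contributes +1 173 386 mm⁴
  web: d = 51.69 mm → contributes +4 048 175 mm⁴
  hole: d = -16.31 mm → contributes −42 837 mm⁴
Total I = 5 178 725 mm⁴.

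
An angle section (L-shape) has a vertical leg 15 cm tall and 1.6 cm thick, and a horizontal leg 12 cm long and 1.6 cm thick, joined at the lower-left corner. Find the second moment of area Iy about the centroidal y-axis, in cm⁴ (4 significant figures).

Break the section into simple shapes (no overlaps), measuring from the bottom-left corner of the bounding box.
Vertical leg: 1.6 × 15, A = 24 cm², x = 0.8 cm, Ī = 5.12 cm⁴.
Horizontal leg (remainder): 10.4 × 1.6, A = 16.64 cm², x = 6.8 cm, Ī = 149.982 cm⁴.
Centroid: x̄ = ΣA·x / ΣA = 3.25669 cm.
Transfer each piece to the centroidal y-axis using Ī + A·d² with d = x − 3.25669:
  vertical leg: d = -2.45669 cm → contributes +149.968 cm⁴
  horizontal leg (remainder): d = 3.54331 cm → contributes +358.897 cm⁴
Total I = 508.866 cm⁴.

Iy ≈ 508.9 cm⁴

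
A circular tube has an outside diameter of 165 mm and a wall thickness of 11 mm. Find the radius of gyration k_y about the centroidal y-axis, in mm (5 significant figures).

Decompose the section into non-overlapping parts with the origin at the bottom-left of its bounding rectangle.
Outer circle: ⌀165, A = 21382.46 mm², x = 82.5 mm, Ī = 36 383 601 mm⁴.
Bore (subtracted): ⌀143, A = 16060.61 mm², x = 82.5 mm, Ī = 20 526 460 mm⁴.
By symmetry the centroid is at mid-width, x̄ = 82.5 mm.
All pieces are centred on the centroidal y-axis, so I = ΣĪ (holes subtracted) = 15 857 141 mm⁴.
Radius of gyration: k = √(I/A) = √(15 857 141 / 5321.858) = 54.58594 mm.

k_y ≈ 54.586 mm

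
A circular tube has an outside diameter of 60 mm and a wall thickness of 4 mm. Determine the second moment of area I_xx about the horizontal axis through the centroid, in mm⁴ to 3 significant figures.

I_xx ≈ 2.77 × 10⁵ mm⁴

Treat the section as a set of non-overlapping primitives; coordinates are from the bounding-box lower-left.
Outer circle: ⌀60, A = 2827.4 mm², y = 30 mm, Ī = 636 173 mm⁴.
Bore (subtracted): ⌀52, A = 2123.7 mm², y = 30 mm, Ī = 358 908 mm⁴.
By symmetry the centroid is at mid-height, ȳ = 30 mm.
All pieces are centred on the horizontal axis through the centroid, so I = ΣĪ (holes subtracted) = 277 264 mm⁴.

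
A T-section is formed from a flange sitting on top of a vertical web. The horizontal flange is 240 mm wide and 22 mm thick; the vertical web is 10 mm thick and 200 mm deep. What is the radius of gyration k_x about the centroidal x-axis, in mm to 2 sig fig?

Decompose the section into non-overlapping parts with the origin at the bottom-left of its bounding rectangle.
Flange: 240 × 22, A = 5 280 mm², y = 211 mm, Ī = 212 960 mm⁴.
Web: 10 × 200, A = 2 000 mm², y = 100 mm, Ī = 6 666 667 mm⁴.
Centroid: ȳ = ΣA·y / ΣA = 180.5 mm.
Transfer each piece to the centroidal x-axis using Ī + A·d² with d = y − 180.5:
  flange: d = 30.49 mm → contributes +5 122 910 mm⁴
  web: d = -80.51 mm → contributes +19 628 936 mm⁴
Total I = 24 751 846 mm⁴.
Radius of gyration: k = √(I/A) = √(24 751 846 / 7 280) = 58.31 mm.

k_x ≈ 58 mm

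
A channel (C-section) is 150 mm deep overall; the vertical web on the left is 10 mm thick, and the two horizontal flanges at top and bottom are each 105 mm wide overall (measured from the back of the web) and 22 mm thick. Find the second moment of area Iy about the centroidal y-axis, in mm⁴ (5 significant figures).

Treat the section as a set of non-overlapping primitives; coordinates are from the bounding-box lower-left.
Web: 10 × 150, A = 1 500 mm², x = 5 mm, Ī = 12 500 mm⁴.
Top flange (beyond web): 95 × 22, A = 2 090 mm², x = 57.5 mm, Ī = 1 571 854 mm⁴.
Bottom flange (beyond web): 95 × 22, A = 2 090 mm², x = 57.5 mm, Ī = 1 571 854 mm⁴.
Centroid: x̄ = ΣA·x / ΣA = 43.63556 mm.
Transfer each piece to the centroidal y-axis using Ī + A·d² with d = x − 43.63556:
  web: d = -38.63556 mm → contributes +2 251 560 mm⁴
  top flange (beyond web): d = 13.86444 mm → contributes +1 973 599 mm⁴
  bottom flange (beyond web): d = 13.86444 mm → contributes +1 973 599 mm⁴
Total I = 6 198 759 mm⁴.

Iy ≈ 6.1988 × 10⁶ mm⁴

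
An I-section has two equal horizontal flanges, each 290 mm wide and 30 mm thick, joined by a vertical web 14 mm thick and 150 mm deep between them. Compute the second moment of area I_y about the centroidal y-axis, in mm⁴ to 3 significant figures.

Treat the section as a set of non-overlapping primitives; coordinates are from the bounding-box lower-left.
Bottom flange: 290 × 30, A = 8 700 mm², x = 145 mm, Ī = 60 972 500 mm⁴.
Web: 14 × 150, A = 2 100 mm², x = 145 mm, Ī = 34 300 mm⁴.
Top flange: 290 × 30, A = 8 700 mm², x = 145 mm, Ī = 60 972 500 mm⁴.
By symmetry the centroid is at mid-width, x̄ = 145 mm.
All pieces are centred on the centroidal y-axis, so I = ΣĪ = 121 979 300 mm⁴.

I_y ≈ 1.22 × 10⁸ mm⁴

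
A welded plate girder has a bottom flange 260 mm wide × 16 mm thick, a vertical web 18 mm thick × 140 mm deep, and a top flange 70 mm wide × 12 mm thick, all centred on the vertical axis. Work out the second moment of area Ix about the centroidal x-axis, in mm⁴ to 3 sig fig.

Ix ≈ 2.53 × 10⁷ mm⁴

Split into non-overlapping primitives; take the origin at the lower-left of the bounding box.
Bottom plate: 260 × 16, A = 4 160 mm², y = 8 mm, Ī = 88 747 mm⁴.
Web plate: 18 × 140, A = 2 520 mm², y = 86 mm, Ī = 4 116 000 mm⁴.
Top plate: 70 × 12, A = 840 mm², y = 162 mm, Ī = 10 080 mm⁴.
Centroid: ȳ = ΣA·y / ΣA = 51.34 mm.
Transfer each piece to the centroidal x-axis using Ī + A·d² with d = y − 51.34:
  bottom plate: d = -43.34 mm → contributes +7 902 859 mm⁴
  web plate: d = 34.66 mm → contributes +7 143 241 mm⁴
  top plate: d = 110.66 mm → contributes +10 296 335 mm⁴
Total I = 25 342 435 mm⁴.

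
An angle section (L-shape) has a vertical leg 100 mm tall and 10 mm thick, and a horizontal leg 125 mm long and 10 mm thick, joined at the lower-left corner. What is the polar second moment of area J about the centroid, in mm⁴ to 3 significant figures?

J ≈ 5.29 × 10⁶ mm⁴

Split into non-overlapping primitives; take the origin at the lower-left of the bounding box.
Vertical leg: 10 × 100, A = 1 000 mm², y = 50 mm, Ī = 833 333 mm⁴.
Horizontal leg (remainder): 115 × 10, A = 1 150 mm², y = 5 mm, Ī = 9583.3 mm⁴.
Centroid: ȳ = ΣA·y / ΣA = 25.93 mm.
Transfer each piece to the centroidal x-axis using Ī + A·d² with d = y − 25.93:
  vertical leg: d = 24.07 mm → contributes +1 412 687 mm⁴
  horizontal leg (remainder): d = -20.93 mm → contributes +513 369 mm⁴
Total I = 1 926 056 mm⁴.
For the y-axis: x̄ = 38.43 mm.
Repeating about the centroidal y-axis gives I_y = 3 365 119 mm⁴.
Polar second moment: J = I_x + I_y = 5 291 175 mm⁴.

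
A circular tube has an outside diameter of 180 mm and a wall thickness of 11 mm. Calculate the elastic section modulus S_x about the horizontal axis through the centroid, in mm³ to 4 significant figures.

S_x ≈ 2.327 × 10⁵ mm³

Break the section into simple shapes (no overlaps), measuring from the bottom-left corner of the bounding box.
Outer circle: ⌀180, A = 25446.9 mm², y = 90 mm, Ī = 51 529 974 mm⁴.
Bore (subtracted): ⌀158, A = 19606.7 mm², y = 90 mm, Ī = 30 591 322 mm⁴.
By symmetry the centroid is at mid-height, ȳ = 90 mm.
All pieces are centred on the horizontal axis through the centroid, so I = ΣĪ (holes subtracted) = 20 938 651 mm⁴.
Extreme fibre distance c = 90 mm; S = I/c = 232 652 mm³.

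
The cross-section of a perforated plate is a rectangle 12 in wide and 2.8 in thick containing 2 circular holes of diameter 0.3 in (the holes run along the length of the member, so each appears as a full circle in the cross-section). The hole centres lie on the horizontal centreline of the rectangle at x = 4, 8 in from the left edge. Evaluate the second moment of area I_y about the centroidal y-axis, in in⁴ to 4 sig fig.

Break the section into simple shapes (no overlaps), measuring from the bottom-left corner of the bounding box.
Plate: 12 × 2.8, A = 33.6 in², x = 6 in, Ī = 403.2 in⁴.
Hole 1 (subtracted): ⌀0.3, A = 0.0706858 in², x = 4 in, Ī = 0.000397608 in⁴.
Hole 2 (subtracted): ⌀0.3, A = 0.0706858 in², x = 8 in, Ī = 0.000397608 in⁴.
By symmetry the centroid is at mid-width, x̄ = 6 in.
Transfer each piece to the centroidal y-axis using Ī + A·d² with d = x − 6:
  plate: d = 0 in → contributes +403.2 in⁴
  hole 1: d = -2 in → contributes −0.283141 in⁴
  hole 2: d = 2 in → contributes −0.283141 in⁴
Total I = 402.634 in⁴.

I_y ≈ 402.6 in⁴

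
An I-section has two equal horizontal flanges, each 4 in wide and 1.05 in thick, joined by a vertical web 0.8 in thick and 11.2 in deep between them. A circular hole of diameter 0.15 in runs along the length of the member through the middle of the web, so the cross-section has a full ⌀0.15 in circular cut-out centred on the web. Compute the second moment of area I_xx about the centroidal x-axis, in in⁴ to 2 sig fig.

Break the section into simple shapes (no overlaps), measuring from the bottom-left corner of the bounding box.
Bottom flange: 4 × 1.05, A = 4.2 in², y = 0.525 in, Ī = 0.3859 in⁴.
Web: 0.8 × 11.2, A = 8.96 in², y = 6.65 in, Ī = 93.66 in⁴.
Top flange: 4 × 1.05, A = 4.2 in², y = 12.78 in, Ī = 0.3859 in⁴.
Hole (subtracted): ⌀0.15, A = 0.01767 in², y = 6.65 in, Ī = 0.00002485 in⁴.
By symmetry the centroid is at mid-height, ȳ = 6.65 in.
Transfer each piece to the centroidal x-axis using Ī + A·d² with d = y − 6.65:
  bottom flange: d = -6.125 in → contributes +158 in⁴
  web: d = 0 in → contributes +93.66 in⁴
  top flange: d = 6.125 in → contributes +158 in⁴
  hole: d = 0 in → contributes −0.00002485 in⁴
Total I = 409.6 in⁴.

I_xx ≈ 410 in⁴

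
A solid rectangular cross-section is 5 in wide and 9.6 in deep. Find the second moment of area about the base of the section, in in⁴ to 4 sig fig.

I_base ≈ 1475 in⁴

The section: 5 × 9.6, A = 48 in², y = 4.8 in, Ī = 368.64 in⁴.
Transfer it to a horizontal axis along the bottom face using Ī + A·d² with d = y − 0:
  the section: d = 4.8 in → contributes +1474.56 in⁴
Total I = 1474.56 in⁴.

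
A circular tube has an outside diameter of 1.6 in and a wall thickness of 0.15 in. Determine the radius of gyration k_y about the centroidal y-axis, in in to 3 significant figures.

k_y ≈ 0.515 in

Break the section into simple shapes (no overlaps), measuring from the bottom-left corner of the bounding box.
Outer circle: ⌀1.6, A = 2.0106 in², x = 0.8 in, Ī = 0.3217 in⁴.
Bore (subtracted): ⌀1.3, A = 1.3273 in², x = 0.8 in, Ī = 0.1402 in⁴.
By symmetry the centroid is at mid-width, x̄ = 0.8 in.
All pieces are centred on the centroidal y-axis, so I = ΣĪ (holes subtracted) = 0.1815 in⁴.
Radius of gyration: k = √(I/A) = √(0.1815 / 0.6833) = 0.51539 in.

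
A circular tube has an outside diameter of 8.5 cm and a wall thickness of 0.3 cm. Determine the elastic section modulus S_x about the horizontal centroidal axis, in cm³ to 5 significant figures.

S_x ≈ 15.304 cm³

Split into non-overlapping primitives; take the origin at the lower-left of the bounding box.
Outer circle: ⌀8.5, A = 56.74502 cm², y = 4.25 cm, Ī = 256.2392 cm⁴.
Bore (subtracted): ⌀7.9, A = 49.0167 cm², y = 4.25 cm, Ī = 191.1958 cm⁴.
By symmetry the centroid is at mid-height, ȳ = 4.25 cm.
All pieces are centred on the horizontal centroidal axis, so I = ΣĪ (holes subtracted) = 65.04346 cm⁴.
Extreme fibre distance c = 4.25 cm; S = I/c = 15.30434 cm³.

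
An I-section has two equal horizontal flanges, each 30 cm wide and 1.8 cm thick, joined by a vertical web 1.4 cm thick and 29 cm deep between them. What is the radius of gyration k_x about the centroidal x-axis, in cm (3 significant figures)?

Split into non-overlapping primitives; take the origin at the lower-left of the bounding box.
Bottom flange: 30 × 1.8, A = 54 cm², y = 0.9 cm, Ī = 14.58 cm⁴.
Web: 1.4 × 29, A = 40.6 cm², y = 16.3 cm, Ī = 2845.4 cm⁴.
Top flange: 30 × 1.8, A = 54 cm², y = 31.7 cm, Ī = 14.58 cm⁴.
By symmetry the centroid is at mid-height, ȳ = 16.3 cm.
Transfer each piece to the centroidal x-axis using Ī + A·d² with d = y − 16.3:
  bottom flange: d = -15.4 cm → contributes +12 821 cm⁴
  web: d = 0 cm → contributes +2845.4 cm⁴
  top flange: d = 15.4 cm → contributes +12 821 cm⁴
Total I = 28 488 cm⁴.
Radius of gyration: k = √(I/A) = √(28 488 / 148.6) = 13.846 cm.

k_x ≈ 13.8 cm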